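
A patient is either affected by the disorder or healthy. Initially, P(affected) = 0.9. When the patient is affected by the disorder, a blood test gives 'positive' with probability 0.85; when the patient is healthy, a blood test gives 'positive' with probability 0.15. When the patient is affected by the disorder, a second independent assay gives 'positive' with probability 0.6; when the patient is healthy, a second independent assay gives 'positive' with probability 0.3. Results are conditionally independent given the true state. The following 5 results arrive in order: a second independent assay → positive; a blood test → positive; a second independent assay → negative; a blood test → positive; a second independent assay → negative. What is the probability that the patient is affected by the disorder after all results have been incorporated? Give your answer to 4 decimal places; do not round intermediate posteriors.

0.9947

Apply Bayes' rule sequentially, carrying P(affected) forward.
After a second independent assay='positive': P(affected) = 0.6·0.9000 / (0.6·0.9000 + 0.3·0.1000) ≈ 0.9474
After a blood test='positive': P(affected) = 0.85·0.9474 / (0.85·0.9474 + 0.15·0.0526) ≈ 0.9903
After a second independent assay='negative': P(affected) = 0.4·0.9903 / (0.4·0.9903 + 0.7·0.0097) ≈ 0.9831
After a blood test='positive': P(affected) = 0.85·0.9831 / (0.85·0.9831 + 0.15·0.0169) ≈ 0.9970
After a second independent assay='negative': P(affected) = 0.4·0.9970 / (0.4·0.9970 + 0.7·0.0030) ≈ 0.9947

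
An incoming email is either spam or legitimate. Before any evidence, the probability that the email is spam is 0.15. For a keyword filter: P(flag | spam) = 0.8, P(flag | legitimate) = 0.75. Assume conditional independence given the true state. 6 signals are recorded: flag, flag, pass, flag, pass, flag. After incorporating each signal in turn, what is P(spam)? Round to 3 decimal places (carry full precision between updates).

0.128

Each posterior becomes the prior for the next update.
After 'flag': P(spam) = 0.8·0.1500 / (0.8·0.1500 + 0.75·0.8500) ≈ 0.1584
After 'flag': P(spam) = 0.8·0.1584 / (0.8·0.1584 + 0.75·0.8416) ≈ 0.1672
After 'pass': P(spam) = 0.2·0.1672 / (0.2·0.1672 + 0.25·0.8328) ≈ 0.1384
After 'flag': P(spam) = 0.8·0.1384 / (0.8·0.1384 + 0.75·0.8616) ≈ 0.1463
After 'pass': P(spam) = 0.2·0.1463 / (0.2·0.1463 + 0.25·0.8537) ≈ 0.1205
After 'flag': P(spam) = 0.8·0.1205 / (0.8·0.1205 + 0.75·0.8795) ≈ 0.1276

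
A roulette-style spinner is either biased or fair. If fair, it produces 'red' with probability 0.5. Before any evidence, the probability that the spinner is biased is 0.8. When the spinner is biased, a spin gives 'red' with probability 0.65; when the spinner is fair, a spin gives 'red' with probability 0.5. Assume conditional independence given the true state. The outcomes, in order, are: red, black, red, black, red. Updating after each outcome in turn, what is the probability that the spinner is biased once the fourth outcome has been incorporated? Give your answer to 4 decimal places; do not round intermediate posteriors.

0.7681

Apply Bayes' rule sequentially, carrying P(biased) forward.
After 'red': P(biased) = 0.65·0.8000 / (0.65·0.8000 + 0.5·0.2000) ≈ 0.8387
After 'black': P(biased) = 0.35·0.8387 / (0.35·0.8387 + 0.5·0.1613) ≈ 0.7845
After 'red': P(biased) = 0.65·0.7845 / (0.65·0.7845 + 0.5·0.2155) ≈ 0.8255
After 'black': P(biased) = 0.35·0.8255 / (0.35·0.8255 + 0.5·0.1745) ≈ 0.7681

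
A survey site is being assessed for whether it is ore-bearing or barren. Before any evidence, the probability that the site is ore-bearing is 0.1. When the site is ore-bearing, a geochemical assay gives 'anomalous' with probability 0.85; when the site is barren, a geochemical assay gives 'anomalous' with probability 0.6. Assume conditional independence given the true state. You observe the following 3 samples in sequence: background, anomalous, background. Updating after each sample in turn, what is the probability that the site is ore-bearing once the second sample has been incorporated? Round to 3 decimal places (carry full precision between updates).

0.056

After 'background': P(ore) = 0.15·0.1000 / (0.15·0.1000 + 0.4·0.9000) ≈ 0.0400
After 'anomalous': P(ore) = 0.85·0.0400 / (0.85·0.0400 + 0.6·0.9600) ≈ 0.0557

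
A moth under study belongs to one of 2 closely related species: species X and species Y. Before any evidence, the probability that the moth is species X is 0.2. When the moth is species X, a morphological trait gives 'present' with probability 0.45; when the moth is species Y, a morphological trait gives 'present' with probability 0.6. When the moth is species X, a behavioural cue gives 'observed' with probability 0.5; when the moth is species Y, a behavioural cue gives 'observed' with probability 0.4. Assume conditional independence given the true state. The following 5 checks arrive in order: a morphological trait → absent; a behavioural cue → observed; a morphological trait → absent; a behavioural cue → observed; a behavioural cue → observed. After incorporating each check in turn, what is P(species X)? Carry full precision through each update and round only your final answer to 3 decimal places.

Apply Bayes' rule sequentially, carrying P(species X) forward.
After a morphological trait='absent': P(species X) = 0.55·0.2000 / (0.55·0.2000 + 0.4·0.8000) ≈ 0.2558
After a behavioural cue='observed': P(species X) = 0.5·0.2558 / (0.5·0.2558 + 0.4·0.7442) ≈ 0.3005
After a morphological trait='absent': P(species X) = 0.55·0.3005 / (0.55·0.3005 + 0.4·0.6995) ≈ 0.3714
After a behavioural cue='observed': P(species X) = 0.5·0.3714 / (0.5·0.3714 + 0.4·0.6286) ≈ 0.4248
After a behavioural cue='observed': P(species X) = 0.5·0.4248 / (0.5·0.4248 + 0.4·0.5752) ≈ 0.4800

0.480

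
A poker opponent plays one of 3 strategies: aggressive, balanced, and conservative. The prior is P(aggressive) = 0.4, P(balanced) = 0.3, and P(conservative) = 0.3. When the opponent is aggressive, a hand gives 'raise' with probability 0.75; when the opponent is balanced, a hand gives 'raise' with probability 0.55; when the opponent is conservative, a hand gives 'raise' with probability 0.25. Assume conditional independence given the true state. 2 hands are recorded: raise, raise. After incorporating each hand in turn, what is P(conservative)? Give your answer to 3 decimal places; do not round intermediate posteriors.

After 'raise': normaliser = 0.75·0.4000 + 0.55·0.3000 + 0.25·0.3000; P(aggressive) ≈ 0.5556, P(balanced) ≈ 0.3056, P(conservative) ≈ 0.1389
After 'raise': normaliser = 0.75·0.5556 + 0.55·0.3056 + 0.25·0.1389; P(aggressive) ≈ 0.6726, P(balanced) ≈ 0.2713, P(conservative) ≈ 0.0561

0.056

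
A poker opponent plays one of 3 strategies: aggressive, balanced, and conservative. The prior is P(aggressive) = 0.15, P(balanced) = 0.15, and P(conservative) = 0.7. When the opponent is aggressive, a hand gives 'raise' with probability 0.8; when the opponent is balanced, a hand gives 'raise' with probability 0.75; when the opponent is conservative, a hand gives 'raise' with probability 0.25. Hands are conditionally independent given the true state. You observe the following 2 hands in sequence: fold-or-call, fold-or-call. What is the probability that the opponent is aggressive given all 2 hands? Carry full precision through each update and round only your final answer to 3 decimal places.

0.015

Apply Bayes' rule sequentially, carrying P(aggressive) forward.
After 'fold-or-call': normaliser = 0.2·0.1500 + 0.25·0.1500 + 0.75·0.7000; P(aggressive) ≈ 0.0506, P(balanced) ≈ 0.0633, P(conservative) ≈ 0.8861
After 'fold-or-call': normaliser = 0.2·0.0506 + 0.25·0.0633 + 0.75·0.8861; P(aggressive) ≈ 0.0147, P(balanced) ≈ 0.0229, P(conservative) ≈ 0.9624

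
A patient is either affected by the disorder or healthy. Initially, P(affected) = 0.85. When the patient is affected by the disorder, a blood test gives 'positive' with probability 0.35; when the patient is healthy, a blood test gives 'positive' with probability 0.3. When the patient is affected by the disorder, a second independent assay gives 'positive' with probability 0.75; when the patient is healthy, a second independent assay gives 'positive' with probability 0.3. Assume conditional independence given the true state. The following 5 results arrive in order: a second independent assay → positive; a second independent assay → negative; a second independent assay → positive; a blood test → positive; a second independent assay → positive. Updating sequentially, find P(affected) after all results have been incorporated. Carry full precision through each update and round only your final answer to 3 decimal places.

Each posterior becomes the prior for the next update.
After a second independent assay='positive': P(affected) = 0.75·0.8500 / (0.75·0.8500 + 0.3·0.1500) ≈ 0.9341
After a second independent assay='negative': P(affected) = 0.25·0.9341 / (0.25·0.9341 + 0.7·0.0659) ≈ 0.8350
After a second independent assay='positive': P(affected) = 0.75·0.8350 / (0.75·0.8350 + 0.3·0.1650) ≈ 0.9267
After a blood test='positive': P(affected) = 0.35·0.9267 / (0.35·0.9267 + 0.3·0.0733) ≈ 0.9365
After a second independent assay='positive': P(affected) = 0.75·0.9365 / (0.75·0.9365 + 0.3·0.0635) ≈ 0.9736

0.974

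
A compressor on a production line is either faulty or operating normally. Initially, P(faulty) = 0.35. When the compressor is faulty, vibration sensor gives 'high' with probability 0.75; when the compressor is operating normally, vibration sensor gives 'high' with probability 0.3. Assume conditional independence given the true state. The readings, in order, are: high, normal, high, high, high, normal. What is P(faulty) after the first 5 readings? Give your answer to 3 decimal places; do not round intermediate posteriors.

0.883

Apply Bayes' rule sequentially, carrying P(faulty) forward.
After 'high': P(faulty) = 0.75·0.3500 / (0.75·0.3500 + 0.3·0.6500) ≈ 0.5738
After 'normal': P(faulty) = 0.25·0.5738 / (0.25·0.5738 + 0.7·0.4262) ≈ 0.3247
After 'high': P(faulty) = 0.75·0.3247 / (0.75·0.3247 + 0.3·0.6753) ≈ 0.5459
After 'high': P(faulty) = 0.75·0.5459 / (0.75·0.5459 + 0.3·0.4541) ≈ 0.7503
After 'high': P(faulty) = 0.75·0.7503 / (0.75·0.7503 + 0.3·0.2497) ≈ 0.8825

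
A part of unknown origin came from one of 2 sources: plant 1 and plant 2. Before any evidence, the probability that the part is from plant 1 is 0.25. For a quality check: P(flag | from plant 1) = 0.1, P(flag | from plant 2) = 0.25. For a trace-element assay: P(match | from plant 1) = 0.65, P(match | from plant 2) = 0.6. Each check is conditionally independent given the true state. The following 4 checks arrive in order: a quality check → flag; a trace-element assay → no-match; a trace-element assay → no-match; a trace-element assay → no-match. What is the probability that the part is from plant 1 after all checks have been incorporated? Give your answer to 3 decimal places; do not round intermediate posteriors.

After a quality check='flag': P(plant 1) = 0.1·0.2500 / (0.1·0.2500 + 0.25·0.7500) ≈ 0.1176
After a trace-element assay='no-match': P(plant 1) = 0.35·0.1176 / (0.35·0.1176 + 0.4·0.8824) ≈ 0.1045
After a trace-element assay='no-match': P(plant 1) = 0.35·0.1045 / (0.35·0.1045 + 0.4·0.8955) ≈ 0.0926
After a trace-element assay='no-match': P(plant 1) = 0.35·0.0926 / (0.35·0.0926 + 0.4·0.9074) ≈ 0.0820

0.082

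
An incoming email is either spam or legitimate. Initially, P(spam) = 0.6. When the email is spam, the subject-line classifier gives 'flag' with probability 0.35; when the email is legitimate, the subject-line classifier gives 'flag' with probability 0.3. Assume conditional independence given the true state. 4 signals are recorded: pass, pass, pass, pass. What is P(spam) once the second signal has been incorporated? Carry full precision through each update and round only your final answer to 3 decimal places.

0.564

After 'pass': P(spam) = 0.65·0.6000 / (0.65·0.6000 + 0.7·0.4000) ≈ 0.5821
After 'pass': P(spam) = 0.65·0.5821 / (0.65·0.5821 + 0.7·0.4179) ≈ 0.5640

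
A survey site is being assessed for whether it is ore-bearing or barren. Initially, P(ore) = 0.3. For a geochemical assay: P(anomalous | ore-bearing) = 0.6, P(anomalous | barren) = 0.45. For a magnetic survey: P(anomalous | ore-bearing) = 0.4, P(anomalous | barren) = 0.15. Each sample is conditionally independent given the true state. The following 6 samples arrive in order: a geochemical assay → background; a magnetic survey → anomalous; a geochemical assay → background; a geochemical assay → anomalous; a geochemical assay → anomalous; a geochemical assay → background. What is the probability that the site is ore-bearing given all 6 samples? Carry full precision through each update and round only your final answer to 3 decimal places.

After a geochemical assay='background': P(ore) = 0.4·0.3000 / (0.4·0.3000 + 0.55·0.7000) ≈ 0.2376
After a magnetic survey='anomalous': P(ore) = 0.4·0.2376 / (0.4·0.2376 + 0.15·0.7624) ≈ 0.4539
After a geochemical assay='background': P(ore) = 0.4·0.4539 / (0.4·0.4539 + 0.55·0.5461) ≈ 0.3767
After a geochemical assay='anomalous': P(ore) = 0.6·0.3767 / (0.6·0.3767 + 0.45·0.6233) ≈ 0.4463
After a geochemical assay='anomalous': P(ore) = 0.6·0.4463 / (0.6·0.4463 + 0.45·0.5537) ≈ 0.5180
After a geochemical assay='background': P(ore) = 0.4·0.5180 / (0.4·0.5180 + 0.55·0.4820) ≈ 0.4387

0.439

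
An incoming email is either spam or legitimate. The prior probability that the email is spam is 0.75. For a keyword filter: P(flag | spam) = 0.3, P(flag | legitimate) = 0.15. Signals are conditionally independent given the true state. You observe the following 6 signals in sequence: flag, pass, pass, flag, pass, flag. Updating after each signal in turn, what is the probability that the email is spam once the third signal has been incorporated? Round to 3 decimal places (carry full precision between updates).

After 'flag': P(spam) = 0.3·0.7500 / (0.3·0.7500 + 0.15·0.2500) ≈ 0.8571
After 'pass': P(spam) = 0.7·0.8571 / (0.7·0.8571 + 0.85·0.1429) ≈ 0.8317
After 'pass': P(spam) = 0.7·0.8317 / (0.7·0.8317 + 0.85·0.1683) ≈ 0.8027

0.803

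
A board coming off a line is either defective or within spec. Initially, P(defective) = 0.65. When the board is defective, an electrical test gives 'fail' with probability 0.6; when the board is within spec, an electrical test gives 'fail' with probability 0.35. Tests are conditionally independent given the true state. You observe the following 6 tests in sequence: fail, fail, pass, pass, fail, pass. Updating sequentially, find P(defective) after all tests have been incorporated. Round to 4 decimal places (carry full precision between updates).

After 'fail': P(defective) = 0.6·0.6500 / (0.6·0.6500 + 0.35·0.3500) ≈ 0.7610
After 'fail': P(defective) = 0.6·0.7610 / (0.6·0.7610 + 0.35·0.2390) ≈ 0.8451
After 'pass': P(defective) = 0.4·0.8451 / (0.4·0.8451 + 0.65·0.1549) ≈ 0.7706
After 'pass': P(defective) = 0.4·0.7706 / (0.4·0.7706 + 0.65·0.2294) ≈ 0.6739
After 'fail': P(defective) = 0.6·0.6739 / (0.6·0.6739 + 0.35·0.3261) ≈ 0.7799
After 'pass': P(defective) = 0.4·0.7799 / (0.4·0.7799 + 0.65·0.2201) ≈ 0.6856

0.6856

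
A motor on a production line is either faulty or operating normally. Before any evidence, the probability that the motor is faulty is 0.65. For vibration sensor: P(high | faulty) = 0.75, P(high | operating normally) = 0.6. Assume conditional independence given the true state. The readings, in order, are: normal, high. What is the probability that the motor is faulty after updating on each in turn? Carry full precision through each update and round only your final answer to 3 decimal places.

Apply Bayes' rule sequentially, carrying P(faulty) forward.
After 'normal': P(faulty) = 0.25·0.6500 / (0.25·0.6500 + 0.4·0.3500) ≈ 0.5372
After 'high': P(faulty) = 0.75·0.5372 / (0.75·0.5372 + 0.6·0.4628) ≈ 0.5920

0.592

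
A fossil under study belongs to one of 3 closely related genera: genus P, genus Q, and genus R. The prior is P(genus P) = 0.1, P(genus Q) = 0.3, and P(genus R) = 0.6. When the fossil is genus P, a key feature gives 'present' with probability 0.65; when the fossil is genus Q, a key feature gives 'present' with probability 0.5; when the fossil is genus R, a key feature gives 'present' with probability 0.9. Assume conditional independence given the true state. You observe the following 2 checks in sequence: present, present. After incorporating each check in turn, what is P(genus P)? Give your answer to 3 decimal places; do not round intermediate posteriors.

Each posterior becomes the prior for the next update.
After 'present': normaliser = 0.65·0.1000 + 0.5·0.3000 + 0.9·0.6000; P(genus P) ≈ 0.0861, P(genus Q) ≈ 0.1987, P(genus R) ≈ 0.7152
After 'present': normaliser = 0.65·0.0861 + 0.5·0.1987 + 0.9·0.7152; P(genus P) ≈ 0.0700, P(genus Q) ≈ 0.1243, P(genus R) ≈ 0.8056

0.070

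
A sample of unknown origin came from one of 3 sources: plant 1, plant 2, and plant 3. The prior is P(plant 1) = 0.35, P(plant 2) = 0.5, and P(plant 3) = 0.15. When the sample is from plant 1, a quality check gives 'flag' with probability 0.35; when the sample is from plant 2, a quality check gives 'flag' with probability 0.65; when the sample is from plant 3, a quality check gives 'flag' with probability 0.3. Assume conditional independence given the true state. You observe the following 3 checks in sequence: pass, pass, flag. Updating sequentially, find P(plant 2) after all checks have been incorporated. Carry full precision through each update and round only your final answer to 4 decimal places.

0.3504

After 'pass': normaliser = 0.65·0.3500 + 0.35·0.5000 + 0.7·0.1500; P(plant 1) ≈ 0.4483, P(plant 2) ≈ 0.3448, P(plant 3) ≈ 0.2069
After 'pass': normaliser = 0.65·0.4483 + 0.35·0.3448 + 0.7·0.2069; P(plant 1) ≈ 0.5232, P(plant 2) ≈ 0.2167, P(plant 3) ≈ 0.2601
After 'flag': normaliser = 0.35·0.5232 + 0.65·0.2167 + 0.3·0.2601; P(plant 1) ≈ 0.4555, P(plant 2) ≈ 0.3504, P(plant 3) ≈ 0.1941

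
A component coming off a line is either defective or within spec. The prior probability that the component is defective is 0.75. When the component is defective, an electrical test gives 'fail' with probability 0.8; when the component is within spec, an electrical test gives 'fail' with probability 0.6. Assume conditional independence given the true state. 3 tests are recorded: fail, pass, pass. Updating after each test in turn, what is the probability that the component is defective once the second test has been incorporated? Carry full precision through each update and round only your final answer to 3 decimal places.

0.667

After 'fail': P(defective) = 0.8·0.7500 / (0.8·0.7500 + 0.6·0.2500) ≈ 0.8000
After 'pass': P(defective) = 0.2·0.8000 / (0.2·0.8000 + 0.4·0.2000) ≈ 0.6667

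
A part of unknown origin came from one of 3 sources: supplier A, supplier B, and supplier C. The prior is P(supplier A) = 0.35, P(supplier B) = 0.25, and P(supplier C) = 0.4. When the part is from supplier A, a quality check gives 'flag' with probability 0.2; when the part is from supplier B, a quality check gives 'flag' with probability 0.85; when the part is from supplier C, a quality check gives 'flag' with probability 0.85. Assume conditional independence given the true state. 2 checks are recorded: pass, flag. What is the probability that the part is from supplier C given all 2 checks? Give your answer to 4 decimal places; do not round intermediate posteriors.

0.3672

After 'pass': normaliser = 0.8·0.3500 + 0.15·0.2500 + 0.15·0.4000; P(supplier A) ≈ 0.7417, P(supplier B) ≈ 0.0993, P(supplier C) ≈ 0.1589
After 'flag': normaliser = 0.2·0.7417 + 0.85·0.0993 + 0.85·0.1589; P(supplier A) ≈ 0.4032, P(supplier B) ≈ 0.2295, P(supplier C) ≈ 0.3672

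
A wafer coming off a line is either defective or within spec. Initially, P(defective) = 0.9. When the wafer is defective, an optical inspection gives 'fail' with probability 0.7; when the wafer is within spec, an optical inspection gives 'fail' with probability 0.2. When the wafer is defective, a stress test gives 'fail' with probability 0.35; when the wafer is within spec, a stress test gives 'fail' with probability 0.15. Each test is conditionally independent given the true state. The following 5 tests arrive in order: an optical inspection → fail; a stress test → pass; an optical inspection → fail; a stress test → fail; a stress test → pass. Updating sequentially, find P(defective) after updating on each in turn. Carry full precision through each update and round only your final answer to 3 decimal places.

0.993

After an optical inspection='fail': P(defective) = 0.7·0.9000 / (0.7·0.9000 + 0.2·0.1000) ≈ 0.9692
After a stress test='pass': P(defective) = 0.65·0.9692 / (0.65·0.9692 + 0.85·0.0308) ≈ 0.9601
After an optical inspection='fail': P(defective) = 0.7·0.9601 / (0.7·0.9601 + 0.2·0.0399) ≈ 0.9883
After a stress test='fail': P(defective) = 0.35·0.9883 / (0.35·0.9883 + 0.15·0.0117) ≈ 0.9949
After a stress test='pass': P(defective) = 0.65·0.9949 / (0.65·0.9949 + 0.85·0.0051) ≈ 0.9934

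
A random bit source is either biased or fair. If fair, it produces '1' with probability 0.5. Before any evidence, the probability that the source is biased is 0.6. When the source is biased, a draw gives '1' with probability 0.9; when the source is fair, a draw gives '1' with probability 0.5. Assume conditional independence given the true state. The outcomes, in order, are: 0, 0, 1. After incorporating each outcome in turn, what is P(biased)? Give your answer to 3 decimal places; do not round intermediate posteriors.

Apply Bayes' rule sequentially, carrying P(biased) forward.
After '0': P(biased) = 0.1·0.6000 / (0.1·0.6000 + 0.5·0.4000) ≈ 0.2308
After '0': P(biased) = 0.1·0.2308 / (0.1·0.2308 + 0.5·0.7692) ≈ 0.0566
After '1': P(biased) = 0.9·0.0566 / (0.9·0.0566 + 0.5·0.9434) ≈ 0.0975

0.097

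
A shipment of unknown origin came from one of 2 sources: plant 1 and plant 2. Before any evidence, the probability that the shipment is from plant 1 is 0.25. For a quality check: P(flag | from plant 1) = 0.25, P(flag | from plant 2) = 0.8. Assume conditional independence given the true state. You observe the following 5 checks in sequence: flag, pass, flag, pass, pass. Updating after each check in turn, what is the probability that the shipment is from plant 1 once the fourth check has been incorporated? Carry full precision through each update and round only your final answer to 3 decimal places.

Each posterior becomes the prior for the next update.
After 'flag': P(plant 1) = 0.25·0.2500 / (0.25·0.2500 + 0.8·0.7500) ≈ 0.0943
After 'pass': P(plant 1) = 0.75·0.0943 / (0.75·0.0943 + 0.2·0.9057) ≈ 0.2809
After 'flag': P(plant 1) = 0.25·0.2809 / (0.25·0.2809 + 0.8·0.7191) ≈ 0.1088
After 'pass': P(plant 1) = 0.75·0.1088 / (0.75·0.1088 + 0.2·0.8912) ≈ 0.3140

0.314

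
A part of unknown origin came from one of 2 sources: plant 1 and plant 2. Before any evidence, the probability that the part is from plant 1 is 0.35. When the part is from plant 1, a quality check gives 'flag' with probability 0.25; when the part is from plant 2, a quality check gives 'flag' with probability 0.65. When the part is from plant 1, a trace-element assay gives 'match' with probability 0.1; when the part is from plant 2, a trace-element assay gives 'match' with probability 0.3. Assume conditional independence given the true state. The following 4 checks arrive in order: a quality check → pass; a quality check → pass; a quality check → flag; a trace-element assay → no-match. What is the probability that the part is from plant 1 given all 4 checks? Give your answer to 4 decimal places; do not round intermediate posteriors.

After a quality check='pass': P(plant 1) = 0.75·0.3500 / (0.75·0.3500 + 0.35·0.6500) ≈ 0.5357
After a quality check='pass': P(plant 1) = 0.75·0.5357 / (0.75·0.5357 + 0.35·0.4643) ≈ 0.7120
After a quality check='flag': P(plant 1) = 0.25·0.7120 / (0.25·0.7120 + 0.65·0.2880) ≈ 0.4874
After a trace-element assay='no-match': P(plant 1) = 0.9·0.4874 / (0.9·0.4874 + 0.7·0.5126) ≈ 0.5501

0.5501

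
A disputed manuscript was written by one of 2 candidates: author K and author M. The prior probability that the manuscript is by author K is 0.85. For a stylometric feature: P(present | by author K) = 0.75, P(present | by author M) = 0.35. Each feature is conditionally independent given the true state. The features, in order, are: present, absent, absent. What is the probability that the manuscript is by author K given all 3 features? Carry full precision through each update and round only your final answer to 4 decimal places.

0.6424

After 'present': P(author K) = 0.75·0.8500 / (0.75·0.8500 + 0.35·0.1500) ≈ 0.9239
After 'absent': P(author K) = 0.25·0.9239 / (0.25·0.9239 + 0.65·0.0761) ≈ 0.8236
After 'absent': P(author K) = 0.25·0.8236 / (0.25·0.8236 + 0.65·0.1764) ≈ 0.6424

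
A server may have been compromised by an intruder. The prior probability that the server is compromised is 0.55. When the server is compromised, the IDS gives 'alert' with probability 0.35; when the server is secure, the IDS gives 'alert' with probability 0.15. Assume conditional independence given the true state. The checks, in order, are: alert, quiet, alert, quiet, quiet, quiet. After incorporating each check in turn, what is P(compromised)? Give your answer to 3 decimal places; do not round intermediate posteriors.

After 'alert': P(compromised) = 0.35·0.5500 / (0.35·0.5500 + 0.15·0.4500) ≈ 0.7404
After 'quiet': P(compromised) = 0.65·0.7404 / (0.65·0.7404 + 0.85·0.2596) ≈ 0.6856
After 'alert': P(compromised) = 0.35·0.6856 / (0.35·0.6856 + 0.15·0.3144) ≈ 0.8358
After 'quiet': P(compromised) = 0.65·0.8358 / (0.65·0.8358 + 0.85·0.1642) ≈ 0.7956
After 'quiet': P(compromised) = 0.65·0.7956 / (0.65·0.7956 + 0.85·0.2044) ≈ 0.7485
After 'quiet': P(compromised) = 0.65·0.7485 / (0.65·0.7485 + 0.85·0.2515) ≈ 0.6947

0.695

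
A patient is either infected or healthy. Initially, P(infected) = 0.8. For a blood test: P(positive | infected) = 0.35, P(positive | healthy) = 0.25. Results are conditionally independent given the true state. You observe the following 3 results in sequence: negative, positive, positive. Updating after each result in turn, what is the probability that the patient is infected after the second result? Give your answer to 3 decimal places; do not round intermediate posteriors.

After 'negative': P(infected) = 0.65·0.8000 / (0.65·0.8000 + 0.75·0.2000) ≈ 0.7761
After 'positive': P(infected) = 0.35·0.7761 / (0.35·0.7761 + 0.25·0.2239) ≈ 0.8292

0.829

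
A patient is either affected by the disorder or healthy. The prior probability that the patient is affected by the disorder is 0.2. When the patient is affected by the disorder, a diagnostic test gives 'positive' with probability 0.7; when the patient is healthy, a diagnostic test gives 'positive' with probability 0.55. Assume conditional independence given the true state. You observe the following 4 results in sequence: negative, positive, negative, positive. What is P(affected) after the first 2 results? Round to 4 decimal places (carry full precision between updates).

0.1750

After 'negative': P(affected) = 0.3·0.2000 / (0.3·0.2000 + 0.45·0.8000) ≈ 0.1429
After 'positive': P(affected) = 0.7·0.1429 / (0.7·0.1429 + 0.55·0.8571) ≈ 0.1750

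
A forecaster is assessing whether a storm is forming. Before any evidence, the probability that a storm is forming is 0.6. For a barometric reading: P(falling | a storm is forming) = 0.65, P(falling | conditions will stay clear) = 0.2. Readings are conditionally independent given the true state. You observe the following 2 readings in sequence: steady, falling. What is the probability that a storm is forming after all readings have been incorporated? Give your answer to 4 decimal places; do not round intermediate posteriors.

0.6808

After 'steady': P(storm) = 0.35·0.6000 / (0.35·0.6000 + 0.8·0.4000) ≈ 0.3962
After 'falling': P(storm) = 0.65·0.3962 / (0.65·0.3962 + 0.2·0.6038) ≈ 0.6808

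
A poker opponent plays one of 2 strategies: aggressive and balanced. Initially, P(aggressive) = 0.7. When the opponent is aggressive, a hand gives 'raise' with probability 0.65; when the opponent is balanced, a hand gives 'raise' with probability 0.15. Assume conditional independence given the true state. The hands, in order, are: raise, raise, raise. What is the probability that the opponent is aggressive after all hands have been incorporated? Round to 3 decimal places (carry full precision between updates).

After 'raise': P(aggressive) = 0.65·0.7000 / (0.65·0.7000 + 0.15·0.3000) ≈ 0.9100
After 'raise': P(aggressive) = 0.65·0.9100 / (0.65·0.9100 + 0.15·0.0900) ≈ 0.9777
After 'raise': P(aggressive) = 0.65·0.9777 / (0.65·0.9777 + 0.15·0.0223) ≈ 0.9948

0.995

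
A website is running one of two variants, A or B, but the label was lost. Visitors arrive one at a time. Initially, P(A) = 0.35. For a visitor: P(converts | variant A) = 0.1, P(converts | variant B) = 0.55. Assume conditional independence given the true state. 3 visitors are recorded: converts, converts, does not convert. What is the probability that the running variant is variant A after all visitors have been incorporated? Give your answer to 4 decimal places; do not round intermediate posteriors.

After 'converts': P(A) = 0.1·0.3500 / (0.1·0.3500 + 0.55·0.6500) ≈ 0.0892
After 'converts': P(A) = 0.1·0.0892 / (0.1·0.0892 + 0.55·0.9108) ≈ 0.0175
After 'does not convert': P(A) = 0.9·0.0175 / (0.9·0.0175 + 0.45·0.9825) ≈ 0.0344

0.0344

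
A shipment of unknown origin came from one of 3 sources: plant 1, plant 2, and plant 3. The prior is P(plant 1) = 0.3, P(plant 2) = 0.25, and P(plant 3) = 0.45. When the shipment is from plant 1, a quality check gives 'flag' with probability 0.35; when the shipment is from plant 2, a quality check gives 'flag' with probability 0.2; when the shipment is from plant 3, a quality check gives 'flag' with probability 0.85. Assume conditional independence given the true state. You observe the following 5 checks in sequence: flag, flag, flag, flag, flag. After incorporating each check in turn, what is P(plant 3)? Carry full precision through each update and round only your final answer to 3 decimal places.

Each posterior becomes the prior for the next update.
After 'flag': normaliser = 0.35·0.3000 + 0.2·0.2500 + 0.85·0.4500; P(plant 1) ≈ 0.1953, P(plant 2) ≈ 0.0930, P(plant 3) ≈ 0.7116
After 'flag': normaliser = 0.35·0.1953 + 0.2·0.0930 + 0.85·0.7116; P(plant 1) ≈ 0.0988, P(plant 2) ≈ 0.0269, P(plant 3) ≈ 0.8743
After 'flag': normaliser = 0.35·0.0988 + 0.2·0.0269 + 0.85·0.8743; P(plant 1) ≈ 0.0442, P(plant 2) ≈ 0.0069, P(plant 3) ≈ 0.9490
After 'flag': normaliser = 0.35·0.0442 + 0.2·0.0069 + 0.85·0.9490; P(plant 1) ≈ 0.0188, P(plant 2) ≈ 0.0017, P(plant 3) ≈ 0.9796
After 'flag': normaliser = 0.35·0.0188 + 0.2·0.0017 + 0.85·0.9796; P(plant 1) ≈ 0.0078, P(plant 2) ≈ 0.0004, P(plant 3) ≈ 0.9918

0.992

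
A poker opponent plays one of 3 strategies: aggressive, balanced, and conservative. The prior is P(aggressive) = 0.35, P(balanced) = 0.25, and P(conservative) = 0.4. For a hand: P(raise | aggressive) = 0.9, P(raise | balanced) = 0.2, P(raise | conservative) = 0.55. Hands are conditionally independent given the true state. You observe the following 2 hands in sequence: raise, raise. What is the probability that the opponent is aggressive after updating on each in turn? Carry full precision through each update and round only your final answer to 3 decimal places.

0.684

After 'raise': normaliser = 0.9·0.3500 + 0.2·0.2500 + 0.55·0.4000; P(aggressive) ≈ 0.5385, P(balanced) ≈ 0.0855, P(conservative) ≈ 0.3761
After 'raise': normaliser = 0.9·0.5385 + 0.2·0.0855 + 0.55·0.3761; P(aggressive) ≈ 0.6840, P(balanced) ≈ 0.0241, P(conservative) ≈ 0.2919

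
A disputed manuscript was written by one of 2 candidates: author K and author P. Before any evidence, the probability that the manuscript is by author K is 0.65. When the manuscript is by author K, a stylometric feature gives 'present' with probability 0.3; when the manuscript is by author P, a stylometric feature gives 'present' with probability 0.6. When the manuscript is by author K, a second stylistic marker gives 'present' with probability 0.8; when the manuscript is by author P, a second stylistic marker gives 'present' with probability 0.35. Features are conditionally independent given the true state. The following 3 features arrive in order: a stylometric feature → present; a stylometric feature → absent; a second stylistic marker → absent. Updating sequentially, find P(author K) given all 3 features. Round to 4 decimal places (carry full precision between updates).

0.3333

After a stylometric feature='present': P(author K) = 0.3·0.6500 / (0.3·0.6500 + 0.6·0.3500) ≈ 0.4815
After a stylometric feature='absent': P(author K) = 0.7·0.4815 / (0.7·0.4815 + 0.4·0.5185) ≈ 0.6190
After a second stylistic marker='absent': P(author K) = 0.2·0.6190 / (0.2·0.6190 + 0.65·0.3810) ≈ 0.3333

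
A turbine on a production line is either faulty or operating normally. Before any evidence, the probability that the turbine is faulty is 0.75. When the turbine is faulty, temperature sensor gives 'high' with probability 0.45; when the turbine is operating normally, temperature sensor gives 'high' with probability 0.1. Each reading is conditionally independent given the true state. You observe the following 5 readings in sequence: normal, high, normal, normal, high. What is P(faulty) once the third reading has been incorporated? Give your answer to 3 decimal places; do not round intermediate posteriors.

0.834

After 'normal': P(faulty) = 0.55·0.7500 / (0.55·0.7500 + 0.9·0.2500) ≈ 0.6471
After 'high': P(faulty) = 0.45·0.6471 / (0.45·0.6471 + 0.1·0.3529) ≈ 0.8919
After 'normal': P(faulty) = 0.55·0.8919 / (0.55·0.8919 + 0.9·0.1081) ≈ 0.8345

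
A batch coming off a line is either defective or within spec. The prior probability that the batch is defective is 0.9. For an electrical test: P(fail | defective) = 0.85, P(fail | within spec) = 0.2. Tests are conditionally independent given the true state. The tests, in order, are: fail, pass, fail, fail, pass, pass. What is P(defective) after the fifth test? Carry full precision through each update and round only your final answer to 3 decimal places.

After 'fail': P(defective) = 0.85·0.9000 / (0.85·0.9000 + 0.2·0.1000) ≈ 0.9745
After 'pass': P(defective) = 0.15·0.9745 / (0.15·0.9745 + 0.8·0.0255) ≈ 0.8776
After 'fail': P(defective) = 0.85·0.8776 / (0.85·0.8776 + 0.2·0.1224) ≈ 0.9682
After 'fail': P(defective) = 0.85·0.9682 / (0.85·0.9682 + 0.2·0.0318) ≈ 0.9923
After 'pass': P(defective) = 0.15·0.9923 / (0.15·0.9923 + 0.8·0.0077) ≈ 0.9605

0.960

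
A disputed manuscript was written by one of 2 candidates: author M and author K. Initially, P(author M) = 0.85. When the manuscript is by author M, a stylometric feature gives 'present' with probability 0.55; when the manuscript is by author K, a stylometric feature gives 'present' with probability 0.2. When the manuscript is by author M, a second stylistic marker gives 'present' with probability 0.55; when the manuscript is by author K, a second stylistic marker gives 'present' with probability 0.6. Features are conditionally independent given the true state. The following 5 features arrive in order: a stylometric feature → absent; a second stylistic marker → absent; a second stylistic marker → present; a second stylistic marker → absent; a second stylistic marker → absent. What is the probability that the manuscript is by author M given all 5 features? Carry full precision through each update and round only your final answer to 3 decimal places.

0.806

Each posterior becomes the prior for the next update.
After a stylometric feature='absent': P(author M) = 0.45·0.8500 / (0.45·0.8500 + 0.8·0.1500) ≈ 0.7612
After a second stylistic marker='absent': P(author M) = 0.45·0.7612 / (0.45·0.7612 + 0.4·0.2388) ≈ 0.7819
After a second stylistic marker='present': P(author M) = 0.55·0.7819 / (0.55·0.7819 + 0.6·0.2181) ≈ 0.7667
After a second stylistic marker='absent': P(author M) = 0.45·0.7667 / (0.45·0.7667 + 0.4·0.2333) ≈ 0.7871
After a second stylistic marker='absent': P(author M) = 0.45·0.7871 / (0.45·0.7871 + 0.4·0.2129) ≈ 0.8062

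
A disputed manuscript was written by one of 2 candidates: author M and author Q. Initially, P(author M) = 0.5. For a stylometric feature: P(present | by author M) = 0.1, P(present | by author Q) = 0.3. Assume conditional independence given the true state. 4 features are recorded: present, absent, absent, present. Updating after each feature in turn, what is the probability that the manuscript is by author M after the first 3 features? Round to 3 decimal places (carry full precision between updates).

0.355

After 'present': P(author M) = 0.1·0.5000 / (0.1·0.5000 + 0.3·0.5000) ≈ 0.2500
After 'absent': P(author M) = 0.9·0.2500 / (0.9·0.2500 + 0.7·0.7500) ≈ 0.3000
After 'absent': P(author M) = 0.9·0.3000 / (0.9·0.3000 + 0.7·0.7000) ≈ 0.3553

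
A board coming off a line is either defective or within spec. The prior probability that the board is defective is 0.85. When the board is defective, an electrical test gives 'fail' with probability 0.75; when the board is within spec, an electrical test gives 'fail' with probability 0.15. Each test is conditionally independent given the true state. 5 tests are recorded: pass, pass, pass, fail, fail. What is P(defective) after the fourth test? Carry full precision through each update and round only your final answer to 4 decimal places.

After 'pass': P(defective) = 0.25·0.8500 / (0.25·0.8500 + 0.85·0.1500) ≈ 0.6250
After 'pass': P(defective) = 0.25·0.6250 / (0.25·0.6250 + 0.85·0.3750) ≈ 0.3289
After 'pass': P(defective) = 0.25·0.3289 / (0.25·0.3289 + 0.85·0.6711) ≈ 0.1260
After 'fail': P(defective) = 0.75·0.1260 / (0.75·0.1260 + 0.15·0.8740) ≈ 0.4189

0.4189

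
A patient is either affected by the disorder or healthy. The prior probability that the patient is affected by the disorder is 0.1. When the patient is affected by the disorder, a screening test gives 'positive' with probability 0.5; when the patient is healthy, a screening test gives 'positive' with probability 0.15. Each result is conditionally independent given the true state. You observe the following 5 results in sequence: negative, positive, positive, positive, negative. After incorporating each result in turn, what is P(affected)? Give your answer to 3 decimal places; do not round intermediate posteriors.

After 'negative': P(affected) = 0.5·0.1000 / (0.5·0.1000 + 0.85·0.9000) ≈ 0.0613
After 'positive': P(affected) = 0.5·0.0613 / (0.5·0.0613 + 0.15·0.9387) ≈ 0.1789
After 'positive': P(affected) = 0.5·0.1789 / (0.5·0.1789 + 0.15·0.8211) ≈ 0.4207
After 'positive': P(affected) = 0.5·0.4207 / (0.5·0.4207 + 0.15·0.5793) ≈ 0.7077
After 'negative': P(affected) = 0.5·0.7077 / (0.5·0.7077 + 0.85·0.2923) ≈ 0.5875

0.587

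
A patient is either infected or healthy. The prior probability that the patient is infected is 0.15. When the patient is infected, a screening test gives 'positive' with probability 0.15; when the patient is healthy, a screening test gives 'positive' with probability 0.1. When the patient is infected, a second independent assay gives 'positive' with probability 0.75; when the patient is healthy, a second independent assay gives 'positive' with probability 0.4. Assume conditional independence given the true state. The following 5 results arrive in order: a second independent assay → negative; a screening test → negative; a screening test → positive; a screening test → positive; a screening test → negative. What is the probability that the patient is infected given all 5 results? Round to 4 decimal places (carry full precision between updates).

After a second independent assay='negative': P(infected) = 0.25·0.1500 / (0.25·0.1500 + 0.6·0.8500) ≈ 0.0685
After a screening test='negative': P(infected) = 0.85·0.0685 / (0.85·0.0685 + 0.9·0.9315) ≈ 0.0649
After a screening test='positive': P(infected) = 0.15·0.0649 / (0.15·0.0649 + 0.1·0.9351) ≈ 0.0943
After a screening test='positive': P(infected) = 0.15·0.0943 / (0.15·0.0943 + 0.1·0.9057) ≈ 0.1351
After a screening test='negative': P(infected) = 0.85·0.1351 / (0.85·0.1351 + 0.9·0.8649) ≈ 0.1286

0.1286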